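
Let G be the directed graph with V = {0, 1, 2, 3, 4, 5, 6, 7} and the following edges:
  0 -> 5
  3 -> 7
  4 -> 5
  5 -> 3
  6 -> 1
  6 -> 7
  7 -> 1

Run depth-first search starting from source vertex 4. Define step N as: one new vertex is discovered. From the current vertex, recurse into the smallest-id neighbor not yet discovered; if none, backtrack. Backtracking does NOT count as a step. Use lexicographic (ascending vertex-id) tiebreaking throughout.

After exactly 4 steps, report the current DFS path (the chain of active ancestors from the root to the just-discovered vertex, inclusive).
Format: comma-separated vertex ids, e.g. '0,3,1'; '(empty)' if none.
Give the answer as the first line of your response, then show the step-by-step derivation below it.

4,5,3,7

step 1: discover 4; path=4; order=4
step 2: discover 5; path=4>5; order=4,5
step 3: discover 3; path=4>5>3; order=4,5,3
step 4: discover 7; path=4>5>3>7; order=4,5,3,7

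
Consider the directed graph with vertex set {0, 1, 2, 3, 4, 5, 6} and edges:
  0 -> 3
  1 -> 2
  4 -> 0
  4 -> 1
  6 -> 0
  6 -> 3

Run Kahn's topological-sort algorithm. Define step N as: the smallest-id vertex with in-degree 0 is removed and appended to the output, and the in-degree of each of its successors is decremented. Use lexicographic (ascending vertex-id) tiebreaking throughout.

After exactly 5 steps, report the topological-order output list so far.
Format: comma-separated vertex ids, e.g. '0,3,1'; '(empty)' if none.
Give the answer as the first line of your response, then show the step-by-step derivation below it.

4,1,2,5,6

step 1: output 4; order=[4]; indeg=(1,0,1,2,0,0,0)
step 2: output 1; order=[4,1]; indeg=(1,0,0,2,0,0,0)
step 3: output 2; order=[4,1,2]; indeg=(1,0,0,2,0,0,0)
step 4: output 5; order=[4,1,2,5]; indeg=(1,0,0,2,0,0,0)
step 5: output 6; order=[4,1,2,5,6]; indeg=(0,0,0,1,0,0,0)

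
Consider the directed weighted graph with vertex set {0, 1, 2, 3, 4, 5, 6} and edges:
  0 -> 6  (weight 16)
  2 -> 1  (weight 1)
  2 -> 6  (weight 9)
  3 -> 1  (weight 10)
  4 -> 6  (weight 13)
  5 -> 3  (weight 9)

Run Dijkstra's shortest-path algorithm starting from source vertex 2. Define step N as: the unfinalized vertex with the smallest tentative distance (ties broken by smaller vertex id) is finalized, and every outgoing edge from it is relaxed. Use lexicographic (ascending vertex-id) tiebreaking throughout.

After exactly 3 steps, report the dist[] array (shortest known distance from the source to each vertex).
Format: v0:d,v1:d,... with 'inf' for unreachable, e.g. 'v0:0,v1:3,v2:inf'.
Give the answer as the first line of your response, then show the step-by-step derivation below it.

v0:inf,v1:1,v2:0,v3:inf,v4:inf,v5:inf,v6:9

step 1: dist = v0:inf,v1:1,v2:0,v3:inf,v4:inf,v5:inf,v6:9
step 2: dist = v0:inf,v1:1,v2:0,v3:inf,v4:inf,v5:inf,v6:9
step 3: dist = v0:inf,v1:1,v2:0,v3:inf,v4:inf,v5:inf,v6:9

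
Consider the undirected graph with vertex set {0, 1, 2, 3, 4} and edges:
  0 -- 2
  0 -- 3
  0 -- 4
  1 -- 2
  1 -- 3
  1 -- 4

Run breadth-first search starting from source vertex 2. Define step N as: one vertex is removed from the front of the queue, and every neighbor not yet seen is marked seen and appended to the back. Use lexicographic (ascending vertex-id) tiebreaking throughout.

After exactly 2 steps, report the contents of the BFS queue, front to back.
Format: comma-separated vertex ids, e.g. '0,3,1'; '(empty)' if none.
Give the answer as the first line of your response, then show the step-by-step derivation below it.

1,3,4

step 1: dequeue 2; queue=[0,1]; order=2
step 2: dequeue 0; queue=[1,3,4]; order=2,0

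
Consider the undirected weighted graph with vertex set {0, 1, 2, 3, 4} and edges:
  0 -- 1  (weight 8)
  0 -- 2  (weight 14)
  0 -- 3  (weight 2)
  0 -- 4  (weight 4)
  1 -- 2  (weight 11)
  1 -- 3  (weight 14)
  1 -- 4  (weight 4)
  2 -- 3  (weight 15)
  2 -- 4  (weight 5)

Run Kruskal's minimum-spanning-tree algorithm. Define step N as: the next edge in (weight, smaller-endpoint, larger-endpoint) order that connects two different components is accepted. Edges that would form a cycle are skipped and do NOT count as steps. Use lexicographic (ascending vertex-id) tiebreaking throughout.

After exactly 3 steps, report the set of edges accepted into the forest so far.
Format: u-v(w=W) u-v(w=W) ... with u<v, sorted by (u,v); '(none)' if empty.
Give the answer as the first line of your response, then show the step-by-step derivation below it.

0-3(w=2) 0-4(w=4) 1-4(w=4)

step 1: add edge 0-3 (w=2); MST = {0-3(w=2)}
step 2: add edge 0-4 (w=4); MST = {0-3(w=2) 0-4(w=4)}
step 3: add edge 1-4 (w=4); MST = {0-3(w=2) 0-4(w=4) 1-4(w=4)}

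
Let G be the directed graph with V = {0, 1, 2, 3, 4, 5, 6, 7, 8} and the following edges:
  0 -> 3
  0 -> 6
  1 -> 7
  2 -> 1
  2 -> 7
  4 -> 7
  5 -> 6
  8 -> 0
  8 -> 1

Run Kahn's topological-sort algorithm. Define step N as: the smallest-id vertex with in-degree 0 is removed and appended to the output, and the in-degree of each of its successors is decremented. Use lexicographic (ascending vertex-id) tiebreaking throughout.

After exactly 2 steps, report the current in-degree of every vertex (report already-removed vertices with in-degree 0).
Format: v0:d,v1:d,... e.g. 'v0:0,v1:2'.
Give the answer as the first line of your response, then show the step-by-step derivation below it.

v0:1,v1:1,v2:0,v3:1,v4:0,v5:0,v6:2,v7:1,v8:0

step 1: output 2; order=[2]; indeg=(1,1,0,1,0,0,2,2,0)
step 2: output 4; order=[2,4]; indeg=(1,1,0,1,0,0,2,1,0)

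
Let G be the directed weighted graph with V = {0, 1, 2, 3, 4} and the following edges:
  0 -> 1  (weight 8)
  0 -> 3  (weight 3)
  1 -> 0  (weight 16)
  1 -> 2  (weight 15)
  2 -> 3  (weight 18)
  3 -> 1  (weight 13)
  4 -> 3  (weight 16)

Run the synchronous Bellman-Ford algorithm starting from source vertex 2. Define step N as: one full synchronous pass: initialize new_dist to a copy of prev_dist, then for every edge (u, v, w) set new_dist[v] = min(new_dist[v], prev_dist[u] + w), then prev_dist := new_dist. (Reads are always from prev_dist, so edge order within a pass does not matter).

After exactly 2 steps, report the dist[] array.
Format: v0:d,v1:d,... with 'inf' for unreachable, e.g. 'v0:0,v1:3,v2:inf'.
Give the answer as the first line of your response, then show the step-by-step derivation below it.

v0:inf,v1:31,v2:0,v3:18,v4:inf

step 1: dist = v0:inf,v1:inf,v2:0,v3:18,v4:inf
step 2: dist = v0:inf,v1:31,v2:0,v3:18,v4:inf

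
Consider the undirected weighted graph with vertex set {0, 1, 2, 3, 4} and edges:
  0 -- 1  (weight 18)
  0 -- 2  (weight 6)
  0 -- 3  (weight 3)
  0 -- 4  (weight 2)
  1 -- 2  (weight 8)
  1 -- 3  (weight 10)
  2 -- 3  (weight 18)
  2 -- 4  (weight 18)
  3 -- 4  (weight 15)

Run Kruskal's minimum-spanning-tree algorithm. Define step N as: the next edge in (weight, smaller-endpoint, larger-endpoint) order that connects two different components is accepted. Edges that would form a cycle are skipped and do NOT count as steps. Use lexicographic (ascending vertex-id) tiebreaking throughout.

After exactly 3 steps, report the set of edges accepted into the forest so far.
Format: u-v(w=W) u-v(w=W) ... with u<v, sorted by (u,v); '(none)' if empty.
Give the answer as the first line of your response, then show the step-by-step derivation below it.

0-2(w=6) 0-3(w=3) 0-4(w=2)

step 1: add edge 0-4 (w=2); MST = {0-4(w=2)}
step 2: add edge 0-3 (w=3); MST = {0-3(w=3) 0-4(w=2)}
step 3: add edge 0-2 (w=6); MST = {0-2(w=6) 0-3(w=3) 0-4(w=2)}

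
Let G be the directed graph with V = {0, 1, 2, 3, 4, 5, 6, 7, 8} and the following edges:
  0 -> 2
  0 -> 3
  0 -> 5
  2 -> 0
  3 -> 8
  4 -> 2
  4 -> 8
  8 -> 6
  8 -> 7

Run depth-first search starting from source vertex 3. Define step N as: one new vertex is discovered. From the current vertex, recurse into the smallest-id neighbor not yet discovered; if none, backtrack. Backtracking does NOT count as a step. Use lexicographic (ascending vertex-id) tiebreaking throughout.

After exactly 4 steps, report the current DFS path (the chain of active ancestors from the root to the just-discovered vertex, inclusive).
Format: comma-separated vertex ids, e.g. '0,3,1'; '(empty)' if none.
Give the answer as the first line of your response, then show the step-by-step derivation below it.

3,8,7

step 1: discover 3; path=3; order=3
step 2: discover 8; path=3>8; order=3,8
step 3: discover 6; path=3>8>6; order=3,8,6
step 4: discover 7; path=3>8>7; order=3,8,6,7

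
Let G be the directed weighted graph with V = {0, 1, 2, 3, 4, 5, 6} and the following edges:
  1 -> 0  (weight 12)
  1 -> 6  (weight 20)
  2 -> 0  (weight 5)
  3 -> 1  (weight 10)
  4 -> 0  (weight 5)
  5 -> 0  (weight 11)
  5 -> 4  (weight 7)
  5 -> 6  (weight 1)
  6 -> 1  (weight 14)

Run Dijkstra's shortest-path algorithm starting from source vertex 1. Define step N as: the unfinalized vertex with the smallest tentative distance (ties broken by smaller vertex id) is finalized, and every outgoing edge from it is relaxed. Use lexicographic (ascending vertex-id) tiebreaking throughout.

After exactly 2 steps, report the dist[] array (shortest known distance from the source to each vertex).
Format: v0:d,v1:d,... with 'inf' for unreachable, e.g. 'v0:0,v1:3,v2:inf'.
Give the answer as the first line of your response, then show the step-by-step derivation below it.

v0:12,v1:0,v2:inf,v3:inf,v4:inf,v5:inf,v6:20

step 1: dist = v0:12,v1:0,v2:inf,v3:inf,v4:inf,v5:inf,v6:20
step 2: dist = v0:12,v1:0,v2:inf,v3:inf,v4:inf,v5:inf,v6:20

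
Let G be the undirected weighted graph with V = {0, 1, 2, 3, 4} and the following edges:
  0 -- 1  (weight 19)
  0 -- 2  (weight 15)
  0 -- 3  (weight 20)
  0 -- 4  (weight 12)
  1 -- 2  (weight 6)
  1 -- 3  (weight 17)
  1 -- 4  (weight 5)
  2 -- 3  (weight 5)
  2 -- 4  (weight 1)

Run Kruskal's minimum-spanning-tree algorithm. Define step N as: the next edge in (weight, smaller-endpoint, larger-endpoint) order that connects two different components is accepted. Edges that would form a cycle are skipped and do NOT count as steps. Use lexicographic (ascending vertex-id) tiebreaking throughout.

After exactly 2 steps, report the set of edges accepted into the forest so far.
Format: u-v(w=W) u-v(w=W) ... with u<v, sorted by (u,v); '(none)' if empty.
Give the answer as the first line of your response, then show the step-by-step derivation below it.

1-4(w=5) 2-4(w=1)

step 1: add edge 2-4 (w=1); MST = {2-4(w=1)}
step 2: add edge 1-4 (w=5); MST = {1-4(w=5) 2-4(w=1)}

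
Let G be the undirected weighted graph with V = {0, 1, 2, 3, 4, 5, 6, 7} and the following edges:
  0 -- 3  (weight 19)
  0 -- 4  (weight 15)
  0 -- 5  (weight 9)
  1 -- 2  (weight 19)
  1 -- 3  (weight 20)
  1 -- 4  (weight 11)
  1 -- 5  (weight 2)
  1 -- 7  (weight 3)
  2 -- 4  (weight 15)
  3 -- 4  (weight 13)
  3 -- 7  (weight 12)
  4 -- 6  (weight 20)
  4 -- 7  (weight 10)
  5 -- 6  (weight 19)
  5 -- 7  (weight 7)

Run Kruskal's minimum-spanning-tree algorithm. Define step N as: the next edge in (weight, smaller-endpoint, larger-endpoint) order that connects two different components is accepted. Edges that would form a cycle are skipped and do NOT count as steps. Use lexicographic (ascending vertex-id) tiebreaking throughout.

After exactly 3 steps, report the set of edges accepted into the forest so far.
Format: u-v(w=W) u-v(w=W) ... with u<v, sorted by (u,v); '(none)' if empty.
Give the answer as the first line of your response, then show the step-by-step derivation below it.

0-5(w=9) 1-5(w=2) 1-7(w=3)

step 1: add edge 1-5 (w=2); MST = {1-5(w=2)}
step 2: add edge 1-7 (w=3); MST = {1-5(w=2) 1-7(w=3)}
step 3: add edge 0-5 (w=9); MST = {0-5(w=9) 1-5(w=2) 1-7(w=3)}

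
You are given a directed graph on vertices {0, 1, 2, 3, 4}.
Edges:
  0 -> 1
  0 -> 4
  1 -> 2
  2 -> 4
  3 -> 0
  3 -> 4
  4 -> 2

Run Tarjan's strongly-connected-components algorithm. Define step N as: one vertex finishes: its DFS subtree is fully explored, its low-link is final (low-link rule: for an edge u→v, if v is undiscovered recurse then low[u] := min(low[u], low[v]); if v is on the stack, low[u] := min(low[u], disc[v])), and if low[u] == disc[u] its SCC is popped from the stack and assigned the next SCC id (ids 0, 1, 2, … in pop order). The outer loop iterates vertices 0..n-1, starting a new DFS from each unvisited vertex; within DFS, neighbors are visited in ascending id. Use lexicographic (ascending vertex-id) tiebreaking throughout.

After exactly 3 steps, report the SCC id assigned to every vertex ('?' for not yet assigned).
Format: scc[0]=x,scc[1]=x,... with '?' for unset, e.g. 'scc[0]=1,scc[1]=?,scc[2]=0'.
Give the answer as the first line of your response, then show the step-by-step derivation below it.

scc[0]=?,scc[1]=1,scc[2]=0,scc[3]=?,scc[4]=0

step 1: low=(low[0]=0,low[1]=1,low[2]=2,low[3]=?,low[4]=2); scc=(scc[0]=?,scc[1]=?,scc[2]=?,scc[3]=?,scc[4]=?)
step 2: low=(low[0]=0,low[1]=1,low[2]=2,low[3]=?,low[4]=2); scc=(scc[0]=?,scc[1]=?,scc[2]=0,scc[3]=?,scc[4]=0)
step 3: low=(low[0]=0,low[1]=1,low[2]=2,low[3]=?,low[4]=2); scc=(scc[0]=?,scc[1]=1,scc[2]=0,scc[3]=?,scc[4]=0)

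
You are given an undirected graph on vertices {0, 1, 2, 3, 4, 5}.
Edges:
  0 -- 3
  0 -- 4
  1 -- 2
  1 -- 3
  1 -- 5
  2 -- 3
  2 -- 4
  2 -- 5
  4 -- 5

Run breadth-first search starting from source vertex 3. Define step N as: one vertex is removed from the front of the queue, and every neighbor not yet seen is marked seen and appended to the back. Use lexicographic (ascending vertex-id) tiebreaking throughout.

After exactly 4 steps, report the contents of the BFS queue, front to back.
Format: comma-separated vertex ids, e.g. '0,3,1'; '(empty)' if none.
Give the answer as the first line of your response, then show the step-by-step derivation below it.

4,5

step 1: dequeue 3; queue=[0,1,2]; order=3
step 2: dequeue 0; queue=[1,2,4]; order=3,0
step 3: dequeue 1; queue=[2,4,5]; order=3,0,1
step 4: dequeue 2; queue=[4,5]; order=3,0,1,2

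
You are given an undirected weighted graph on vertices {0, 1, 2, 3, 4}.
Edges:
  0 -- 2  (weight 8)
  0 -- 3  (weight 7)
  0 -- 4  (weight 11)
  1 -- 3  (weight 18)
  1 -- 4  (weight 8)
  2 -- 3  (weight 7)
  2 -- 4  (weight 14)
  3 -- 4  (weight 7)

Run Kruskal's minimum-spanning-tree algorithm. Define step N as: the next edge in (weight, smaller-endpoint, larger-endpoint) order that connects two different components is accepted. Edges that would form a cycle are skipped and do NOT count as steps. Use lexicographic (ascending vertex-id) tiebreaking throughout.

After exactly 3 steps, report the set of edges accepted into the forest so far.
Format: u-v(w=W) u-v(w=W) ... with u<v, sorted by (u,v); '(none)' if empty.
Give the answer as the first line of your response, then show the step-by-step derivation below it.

0-3(w=7) 2-3(w=7) 3-4(w=7)

step 1: add edge 0-3 (w=7); MST = {0-3(w=7)}
step 2: add edge 2-3 (w=7); MST = {0-3(w=7) 2-3(w=7)}
step 3: add edge 3-4 (w=7); MST = {0-3(w=7) 2-3(w=7) 3-4(w=7)}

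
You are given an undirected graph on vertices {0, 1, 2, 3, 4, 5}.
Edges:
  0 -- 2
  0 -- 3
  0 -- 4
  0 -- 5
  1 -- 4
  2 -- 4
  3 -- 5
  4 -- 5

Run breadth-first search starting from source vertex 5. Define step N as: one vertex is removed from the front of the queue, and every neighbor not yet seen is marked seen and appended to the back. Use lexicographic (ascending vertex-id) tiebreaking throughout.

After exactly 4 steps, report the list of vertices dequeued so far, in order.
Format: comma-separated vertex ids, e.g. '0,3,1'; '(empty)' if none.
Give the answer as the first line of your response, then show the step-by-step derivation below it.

5,0,3,4

step 1: dequeue 5; queue=[0,3,4]; order=5
step 2: dequeue 0; queue=[3,4,2]; order=5,0
step 3: dequeue 3; queue=[4,2]; order=5,0,3
step 4: dequeue 4; queue=[2,1]; order=5,0,3,4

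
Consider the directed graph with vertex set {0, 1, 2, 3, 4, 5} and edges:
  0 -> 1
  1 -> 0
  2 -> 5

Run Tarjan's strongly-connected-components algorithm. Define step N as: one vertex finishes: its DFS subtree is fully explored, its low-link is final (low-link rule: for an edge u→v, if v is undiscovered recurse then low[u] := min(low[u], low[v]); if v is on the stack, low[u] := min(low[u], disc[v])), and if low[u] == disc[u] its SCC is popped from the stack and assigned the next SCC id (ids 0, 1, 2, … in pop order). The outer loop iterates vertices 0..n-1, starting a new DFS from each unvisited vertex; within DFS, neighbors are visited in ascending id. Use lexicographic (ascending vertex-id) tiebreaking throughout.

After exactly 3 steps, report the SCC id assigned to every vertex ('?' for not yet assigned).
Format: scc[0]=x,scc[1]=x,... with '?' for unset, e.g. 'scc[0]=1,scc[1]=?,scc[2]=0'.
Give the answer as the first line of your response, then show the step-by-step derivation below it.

scc[0]=0,scc[1]=0,scc[2]=?,scc[3]=?,scc[4]=?,scc[5]=1

step 1: low=(low[0]=0,low[1]=0,low[2]=?,low[3]=?,low[4]=?,low[5]=?); scc=(scc[0]=?,scc[1]=?,scc[2]=?,scc[3]=?,scc[4]=?,scc[5]=?)
step 2: low=(low[0]=0,low[1]=0,low[2]=?,low[3]=?,low[4]=?,low[5]=?); scc=(scc[0]=0,scc[1]=0,scc[2]=?,scc[3]=?,scc[4]=?,scc[5]=?)
step 3: low=(low[0]=0,low[1]=0,low[2]=2,low[3]=?,low[4]=?,low[5]=3); scc=(scc[0]=0,scc[1]=0,scc[2]=?,scc[3]=?,scc[4]=?,scc[5]=1)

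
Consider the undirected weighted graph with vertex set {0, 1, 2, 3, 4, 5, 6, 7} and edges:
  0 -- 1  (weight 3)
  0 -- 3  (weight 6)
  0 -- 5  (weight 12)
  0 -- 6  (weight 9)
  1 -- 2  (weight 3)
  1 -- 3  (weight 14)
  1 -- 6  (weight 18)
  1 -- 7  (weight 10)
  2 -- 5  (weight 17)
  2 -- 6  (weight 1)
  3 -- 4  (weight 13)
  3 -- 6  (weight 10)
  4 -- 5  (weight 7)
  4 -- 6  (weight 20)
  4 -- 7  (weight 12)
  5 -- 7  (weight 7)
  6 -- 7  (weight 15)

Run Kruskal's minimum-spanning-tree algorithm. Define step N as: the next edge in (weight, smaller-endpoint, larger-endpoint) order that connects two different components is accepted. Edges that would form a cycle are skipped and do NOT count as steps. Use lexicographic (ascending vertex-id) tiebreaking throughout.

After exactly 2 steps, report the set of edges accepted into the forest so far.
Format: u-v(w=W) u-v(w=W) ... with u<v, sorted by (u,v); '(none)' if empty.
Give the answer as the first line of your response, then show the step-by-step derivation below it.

0-1(w=3) 2-6(w=1)

step 1: add edge 2-6 (w=1); MST = {2-6(w=1)}
step 2: add edge 0-1 (w=3); MST = {0-1(w=3) 2-6(w=1)}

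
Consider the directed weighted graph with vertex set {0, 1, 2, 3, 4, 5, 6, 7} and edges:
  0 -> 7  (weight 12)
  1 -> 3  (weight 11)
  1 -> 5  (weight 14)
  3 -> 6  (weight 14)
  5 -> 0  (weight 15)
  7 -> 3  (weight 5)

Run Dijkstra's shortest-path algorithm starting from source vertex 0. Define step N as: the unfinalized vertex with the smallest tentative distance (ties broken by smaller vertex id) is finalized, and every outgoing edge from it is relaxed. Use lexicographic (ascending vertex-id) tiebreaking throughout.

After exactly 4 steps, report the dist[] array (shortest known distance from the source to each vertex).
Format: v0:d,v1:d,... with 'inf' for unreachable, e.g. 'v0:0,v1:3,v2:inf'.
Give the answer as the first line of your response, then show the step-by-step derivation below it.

v0:0,v1:inf,v2:inf,v3:17,v4:inf,v5:inf,v6:31,v7:12

step 1: dist = v0:0,v1:inf,v2:inf,v3:inf,v4:inf,v5:inf,v6:inf,v7:12
step 2: dist = v0:0,v1:inf,v2:inf,v3:17,v4:inf,v5:inf,v6:inf,v7:12
step 3: dist = v0:0,v1:inf,v2:inf,v3:17,v4:inf,v5:inf,v6:31,v7:12
step 4: dist = v0:0,v1:inf,v2:inf,v3:17,v4:inf,v5:inf,v6:31,v7:12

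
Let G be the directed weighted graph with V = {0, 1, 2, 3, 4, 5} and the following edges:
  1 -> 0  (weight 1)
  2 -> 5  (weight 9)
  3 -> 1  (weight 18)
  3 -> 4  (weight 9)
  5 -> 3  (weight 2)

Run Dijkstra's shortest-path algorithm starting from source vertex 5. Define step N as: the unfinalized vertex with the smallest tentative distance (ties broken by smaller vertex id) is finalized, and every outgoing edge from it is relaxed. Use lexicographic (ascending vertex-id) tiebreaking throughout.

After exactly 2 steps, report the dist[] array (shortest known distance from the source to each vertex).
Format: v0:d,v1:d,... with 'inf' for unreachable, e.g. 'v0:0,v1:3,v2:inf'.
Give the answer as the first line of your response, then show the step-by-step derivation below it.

v0:inf,v1:20,v2:inf,v3:2,v4:11,v5:0

step 1: dist = v0:inf,v1:inf,v2:inf,v3:2,v4:inf,v5:0
step 2: dist = v0:inf,v1:20,v2:inf,v3:2,v4:11,v5:0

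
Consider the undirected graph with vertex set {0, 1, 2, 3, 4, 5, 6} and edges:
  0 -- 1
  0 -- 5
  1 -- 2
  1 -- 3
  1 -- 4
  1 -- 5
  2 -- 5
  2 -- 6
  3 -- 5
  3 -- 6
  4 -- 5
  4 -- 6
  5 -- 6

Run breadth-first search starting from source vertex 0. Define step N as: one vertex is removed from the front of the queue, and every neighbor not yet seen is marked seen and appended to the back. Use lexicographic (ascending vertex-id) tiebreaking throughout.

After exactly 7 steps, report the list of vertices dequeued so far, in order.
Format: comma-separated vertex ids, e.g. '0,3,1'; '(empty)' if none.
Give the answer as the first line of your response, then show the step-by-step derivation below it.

0,1,5,2,3,4,6

step 1: dequeue 0; queue=[1,5]; order=0
step 2: dequeue 1; queue=[5,2,3,4]; order=0,1
step 3: dequeue 5; queue=[2,3,4,6]; order=0,1,5
step 4: dequeue 2; queue=[3,4,6]; order=0,1,5,2
step 5: dequeue 3; queue=[4,6]; order=0,1,5,2,3
step 6: dequeue 4; queue=[6]; order=0,1,5,2,3,4
step 7: dequeue 6; queue=[(empty)]; order=0,1,5,2,3,4,6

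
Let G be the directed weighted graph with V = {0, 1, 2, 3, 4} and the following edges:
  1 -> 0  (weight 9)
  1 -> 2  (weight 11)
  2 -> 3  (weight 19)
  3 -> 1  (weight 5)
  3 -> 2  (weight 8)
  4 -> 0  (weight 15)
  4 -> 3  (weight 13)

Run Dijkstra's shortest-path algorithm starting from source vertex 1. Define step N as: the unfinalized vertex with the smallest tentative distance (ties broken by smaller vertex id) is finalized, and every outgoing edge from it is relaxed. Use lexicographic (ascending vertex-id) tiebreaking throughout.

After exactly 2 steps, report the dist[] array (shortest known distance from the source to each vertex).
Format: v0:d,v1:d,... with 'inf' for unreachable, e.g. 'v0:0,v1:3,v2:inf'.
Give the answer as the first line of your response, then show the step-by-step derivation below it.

v0:9,v1:0,v2:11,v3:inf,v4:inf

step 1: dist = v0:9,v1:0,v2:11,v3:inf,v4:inf
step 2: dist = v0:9,v1:0,v2:11,v3:inf,v4:inf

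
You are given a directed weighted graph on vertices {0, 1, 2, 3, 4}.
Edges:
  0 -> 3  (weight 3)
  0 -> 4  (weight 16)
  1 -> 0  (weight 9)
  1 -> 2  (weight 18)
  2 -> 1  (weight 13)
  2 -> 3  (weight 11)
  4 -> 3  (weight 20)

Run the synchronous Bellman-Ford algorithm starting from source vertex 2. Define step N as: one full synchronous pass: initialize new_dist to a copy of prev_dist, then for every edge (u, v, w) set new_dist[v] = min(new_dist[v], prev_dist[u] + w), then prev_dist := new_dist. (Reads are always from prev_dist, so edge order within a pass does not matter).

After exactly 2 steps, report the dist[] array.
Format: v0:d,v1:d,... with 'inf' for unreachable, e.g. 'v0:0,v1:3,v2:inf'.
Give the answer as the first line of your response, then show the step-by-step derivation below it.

v0:22,v1:13,v2:0,v3:11,v4:inf

step 1: dist = v0:inf,v1:13,v2:0,v3:11,v4:inf
step 2: dist = v0:22,v1:13,v2:0,v3:11,v4:inf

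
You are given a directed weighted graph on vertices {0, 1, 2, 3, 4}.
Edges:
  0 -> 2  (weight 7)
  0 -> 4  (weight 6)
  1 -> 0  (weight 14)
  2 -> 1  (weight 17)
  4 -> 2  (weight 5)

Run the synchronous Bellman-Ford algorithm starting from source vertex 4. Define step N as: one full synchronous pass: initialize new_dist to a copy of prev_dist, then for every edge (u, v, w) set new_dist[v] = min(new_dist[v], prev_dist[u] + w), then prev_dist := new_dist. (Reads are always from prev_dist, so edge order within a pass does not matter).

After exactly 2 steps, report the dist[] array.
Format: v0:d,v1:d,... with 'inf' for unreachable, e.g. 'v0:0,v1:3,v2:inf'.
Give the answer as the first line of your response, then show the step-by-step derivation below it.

v0:inf,v1:22,v2:5,v3:inf,v4:0

step 1: dist = v0:inf,v1:inf,v2:5,v3:inf,v4:0
step 2: dist = v0:inf,v1:22,v2:5,v3:inf,v4:0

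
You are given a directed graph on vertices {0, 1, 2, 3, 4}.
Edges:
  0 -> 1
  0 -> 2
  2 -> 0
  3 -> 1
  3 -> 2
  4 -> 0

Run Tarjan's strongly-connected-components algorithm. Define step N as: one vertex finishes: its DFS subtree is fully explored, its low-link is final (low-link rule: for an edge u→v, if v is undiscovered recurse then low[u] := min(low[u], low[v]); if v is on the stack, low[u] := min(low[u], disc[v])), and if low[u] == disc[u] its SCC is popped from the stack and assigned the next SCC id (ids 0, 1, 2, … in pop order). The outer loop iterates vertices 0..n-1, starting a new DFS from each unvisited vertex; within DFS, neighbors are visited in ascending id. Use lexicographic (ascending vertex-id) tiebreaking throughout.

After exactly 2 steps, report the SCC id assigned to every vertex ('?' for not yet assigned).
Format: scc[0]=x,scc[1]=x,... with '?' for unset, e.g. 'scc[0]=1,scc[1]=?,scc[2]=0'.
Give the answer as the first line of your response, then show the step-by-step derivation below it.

scc[0]=?,scc[1]=0,scc[2]=?,scc[3]=?,scc[4]=?

step 1: low=(low[0]=0,low[1]=1,low[2]=?,low[3]=?,low[4]=?); scc=(scc[0]=?,scc[1]=0,scc[2]=?,scc[3]=?,scc[4]=?)
step 2: low=(low[0]=0,low[1]=1,low[2]=0,low[3]=?,low[4]=?); scc=(scc[0]=?,scc[1]=0,scc[2]=?,scc[3]=?,scc[4]=?)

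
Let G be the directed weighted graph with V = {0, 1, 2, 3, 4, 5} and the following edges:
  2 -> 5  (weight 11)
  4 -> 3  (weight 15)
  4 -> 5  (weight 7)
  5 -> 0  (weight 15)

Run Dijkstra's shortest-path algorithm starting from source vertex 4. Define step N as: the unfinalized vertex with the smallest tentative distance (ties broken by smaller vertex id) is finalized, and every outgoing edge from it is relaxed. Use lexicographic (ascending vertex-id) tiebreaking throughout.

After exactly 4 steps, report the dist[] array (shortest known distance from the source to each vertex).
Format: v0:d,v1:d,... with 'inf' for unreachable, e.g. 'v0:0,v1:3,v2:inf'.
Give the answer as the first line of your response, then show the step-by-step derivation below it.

v0:22,v1:inf,v2:inf,v3:15,v4:0,v5:7

step 1: dist = v0:inf,v1:inf,v2:inf,v3:15,v4:0,v5:7
step 2: dist = v0:22,v1:inf,v2:inf,v3:15,v4:0,v5:7
step 3: dist = v0:22,v1:inf,v2:inf,v3:15,v4:0,v5:7
step 4: dist = v0:22,v1:inf,v2:inf,v3:15,v4:0,v5:7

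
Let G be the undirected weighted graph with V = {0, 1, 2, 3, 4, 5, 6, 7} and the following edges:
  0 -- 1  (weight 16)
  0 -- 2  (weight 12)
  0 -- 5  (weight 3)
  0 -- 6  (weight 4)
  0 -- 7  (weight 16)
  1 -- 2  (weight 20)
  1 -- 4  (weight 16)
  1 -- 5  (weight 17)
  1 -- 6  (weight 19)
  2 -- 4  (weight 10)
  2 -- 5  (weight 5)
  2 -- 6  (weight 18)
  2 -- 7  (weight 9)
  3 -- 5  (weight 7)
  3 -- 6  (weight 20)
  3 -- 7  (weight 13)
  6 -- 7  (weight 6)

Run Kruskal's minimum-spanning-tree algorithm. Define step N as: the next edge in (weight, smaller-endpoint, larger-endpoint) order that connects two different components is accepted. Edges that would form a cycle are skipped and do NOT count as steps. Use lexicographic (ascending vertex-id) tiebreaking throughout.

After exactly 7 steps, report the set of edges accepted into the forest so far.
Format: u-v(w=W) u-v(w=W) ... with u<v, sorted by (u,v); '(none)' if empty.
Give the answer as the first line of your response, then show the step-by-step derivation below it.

0-1(w=16) 0-5(w=3) 0-6(w=4) 2-4(w=10) 2-5(w=5) 3-5(w=7) 6-7(w=6)

step 1: add edge 0-5 (w=3); MST = {0-5(w=3)}
step 2: add edge 0-6 (w=4); MST = {0-5(w=3) 0-6(w=4)}
step 3: add edge 2-5 (w=5); MST = {0-5(w=3) 0-6(w=4) 2-5(w=5)}
step 4: add edge 6-7 (w=6); MST = {0-5(w=3) 0-6(w=4) 2-5(w=5) 6-7(w=6)}
step 5: add edge 3-5 (w=7); MST = {0-5(w=3) 0-6(w=4) 2-5(w=5) 3-5(w=7) 6-7(w=6)}
step 6: add edge 2-4 (w=10); MST = {0-5(w=3) 0-6(w=4) 2-4(w=10) 2-5(w=5) 3-5(w=7) 6-7(w=6)}
step 7: add edge 0-1 (w=16); MST = {0-1(w=16) 0-5(w=3) 0-6(w=4) 2-4(w=10) 2-5(w=5) 3-5(w=7) 6-7(w=6)}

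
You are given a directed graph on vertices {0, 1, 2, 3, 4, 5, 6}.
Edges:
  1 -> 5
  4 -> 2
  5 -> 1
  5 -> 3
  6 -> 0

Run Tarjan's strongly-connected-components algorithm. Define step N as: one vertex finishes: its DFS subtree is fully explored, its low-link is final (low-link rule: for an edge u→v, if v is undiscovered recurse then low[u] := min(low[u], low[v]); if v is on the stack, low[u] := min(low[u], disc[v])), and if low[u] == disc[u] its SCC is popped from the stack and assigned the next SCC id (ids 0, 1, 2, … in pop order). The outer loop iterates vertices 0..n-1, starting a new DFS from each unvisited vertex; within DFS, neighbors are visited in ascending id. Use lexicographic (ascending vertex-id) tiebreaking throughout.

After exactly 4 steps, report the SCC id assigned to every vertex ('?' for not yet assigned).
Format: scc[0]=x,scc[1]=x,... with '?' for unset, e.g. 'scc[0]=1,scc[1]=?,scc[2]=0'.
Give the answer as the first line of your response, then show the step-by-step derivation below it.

scc[0]=0,scc[1]=2,scc[2]=?,scc[3]=1,scc[4]=?,scc[5]=2,scc[6]=?

step 1: low=(low[0]=0,low[1]=?,low[2]=?,low[3]=?,low[4]=?,low[5]=?,low[6]=?); scc=(scc[0]=0,scc[1]=?,scc[2]=?,scc[3]=?,scc[4]=?,scc[5]=?,scc[6]=?)
step 2: low=(low[0]=0,low[1]=1,low[2]=?,low[3]=3,low[4]=?,low[5]=1,low[6]=?); scc=(scc[0]=0,scc[1]=?,scc[2]=?,scc[3]=1,scc[4]=?,scc[5]=?,scc[6]=?)
step 3: low=(low[0]=0,low[1]=1,low[2]=?,low[3]=3,low[4]=?,low[5]=1,low[6]=?); scc=(scc[0]=0,scc[1]=?,scc[2]=?,scc[3]=1,scc[4]=?,scc[5]=?,scc[6]=?)
step 4: low=(low[0]=0,low[1]=1,low[2]=?,low[3]=3,low[4]=?,low[5]=1,low[6]=?); scc=(scc[0]=0,scc[1]=2,scc[2]=?,scc[3]=1,scc[4]=?,scc[5]=2,scc[6]=?)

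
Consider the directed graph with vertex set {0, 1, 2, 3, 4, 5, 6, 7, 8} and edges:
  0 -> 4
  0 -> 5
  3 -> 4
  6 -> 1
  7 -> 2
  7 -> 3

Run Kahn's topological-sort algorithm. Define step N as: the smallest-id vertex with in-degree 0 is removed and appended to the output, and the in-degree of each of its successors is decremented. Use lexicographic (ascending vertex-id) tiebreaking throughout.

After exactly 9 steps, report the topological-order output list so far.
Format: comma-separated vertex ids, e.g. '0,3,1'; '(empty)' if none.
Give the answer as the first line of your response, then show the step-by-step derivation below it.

0,5,6,1,7,2,3,4,8

step 1: output 0; order=[0]; indeg=(0,1,1,1,1,0,0,0,0)
step 2: output 5; order=[0,5]; indeg=(0,1,1,1,1,0,0,0,0)
step 3: output 6; order=[0,5,6]; indeg=(0,0,1,1,1,0,0,0,0)
step 4: output 1; order=[0,5,6,1]; indeg=(0,0,1,1,1,0,0,0,0)
step 5: output 7; order=[0,5,6,1,7]; indeg=(0,0,0,0,1,0,0,0,0)
step 6: output 2; order=[0,5,6,1,7,2]; indeg=(0,0,0,0,1,0,0,0,0)
step 7: output 3; order=[0,5,6,1,7,2,3]; indeg=(0,0,0,0,0,0,0,0,0)
step 8: output 4; order=[0,5,6,1,7,2,3,4]; indeg=(0,0,0,0,0,0,0,0,0)
step 9: output 8; order=[0,5,6,1,7,2,3,4,8]; indeg=(0,0,0,0,0,0,0,0,0)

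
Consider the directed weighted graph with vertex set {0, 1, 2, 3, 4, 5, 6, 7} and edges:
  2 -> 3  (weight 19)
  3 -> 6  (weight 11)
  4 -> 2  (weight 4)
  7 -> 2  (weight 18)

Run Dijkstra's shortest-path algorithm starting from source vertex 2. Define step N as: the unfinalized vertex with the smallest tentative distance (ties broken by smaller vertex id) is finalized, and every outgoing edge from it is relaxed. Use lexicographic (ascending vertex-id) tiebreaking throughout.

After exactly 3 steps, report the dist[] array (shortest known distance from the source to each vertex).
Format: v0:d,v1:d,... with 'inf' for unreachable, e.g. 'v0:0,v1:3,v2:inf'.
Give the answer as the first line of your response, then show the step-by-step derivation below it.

v0:inf,v1:inf,v2:0,v3:19,v4:inf,v5:inf,v6:30,v7:inf

step 1: dist = v0:inf,v1:inf,v2:0,v3:19,v4:inf,v5:inf,v6:inf,v7:inf
step 2: dist = v0:inf,v1:inf,v2:0,v3:19,v4:inf,v5:inf,v6:30,v7:inf
step 3: dist = v0:inf,v1:inf,v2:0,v3:19,v4:inf,v5:inf,v6:30,v7:inf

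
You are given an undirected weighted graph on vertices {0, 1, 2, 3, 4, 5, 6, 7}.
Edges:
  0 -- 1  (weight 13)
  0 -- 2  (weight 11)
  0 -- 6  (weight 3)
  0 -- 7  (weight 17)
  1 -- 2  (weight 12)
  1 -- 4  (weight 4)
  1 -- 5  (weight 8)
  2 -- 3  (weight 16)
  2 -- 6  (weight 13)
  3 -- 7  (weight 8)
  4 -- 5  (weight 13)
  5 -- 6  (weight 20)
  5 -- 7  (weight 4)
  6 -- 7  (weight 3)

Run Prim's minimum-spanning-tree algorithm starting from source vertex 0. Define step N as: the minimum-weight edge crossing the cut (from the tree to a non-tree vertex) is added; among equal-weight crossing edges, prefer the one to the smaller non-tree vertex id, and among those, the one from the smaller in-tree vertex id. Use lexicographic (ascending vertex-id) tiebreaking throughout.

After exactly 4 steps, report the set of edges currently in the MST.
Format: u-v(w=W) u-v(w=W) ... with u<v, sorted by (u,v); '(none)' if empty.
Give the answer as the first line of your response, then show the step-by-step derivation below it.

0-6(w=3) 1-5(w=8) 5-7(w=4) 6-7(w=3)

step 1: add edge 0-6 (w=3); MST = {0-6(w=3)}
step 2: add edge 6-7 (w=3); MST = {0-6(w=3) 6-7(w=3)}
step 3: add edge 5-7 (w=4); MST = {0-6(w=3) 5-7(w=4) 6-7(w=3)}
step 4: add edge 1-5 (w=8); MST = {0-6(w=3) 1-5(w=8) 5-7(w=4) 6-7(w=3)}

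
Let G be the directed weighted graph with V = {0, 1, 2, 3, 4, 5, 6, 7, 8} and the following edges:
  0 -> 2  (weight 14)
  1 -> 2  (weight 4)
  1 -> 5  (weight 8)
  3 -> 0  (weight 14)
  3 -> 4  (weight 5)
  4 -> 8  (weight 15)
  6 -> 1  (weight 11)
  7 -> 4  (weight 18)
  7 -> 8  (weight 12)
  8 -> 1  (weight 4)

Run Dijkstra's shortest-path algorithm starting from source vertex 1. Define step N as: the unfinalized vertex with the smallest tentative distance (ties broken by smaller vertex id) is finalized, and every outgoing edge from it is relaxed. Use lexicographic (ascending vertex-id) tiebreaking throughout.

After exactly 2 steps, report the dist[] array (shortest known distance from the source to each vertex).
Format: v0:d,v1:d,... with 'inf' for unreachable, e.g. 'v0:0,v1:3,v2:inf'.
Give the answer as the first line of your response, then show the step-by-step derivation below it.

v0:inf,v1:0,v2:4,v3:inf,v4:inf,v5:8,v6:inf,v7:inf,v8:inf

step 1: dist = v0:inf,v1:0,v2:4,v3:inf,v4:inf,v5:8,v6:inf,v7:inf,v8:inf
step 2: dist = v0:inf,v1:0,v2:4,v3:inf,v4:inf,v5:8,v6:inf,v7:inf,v8:inf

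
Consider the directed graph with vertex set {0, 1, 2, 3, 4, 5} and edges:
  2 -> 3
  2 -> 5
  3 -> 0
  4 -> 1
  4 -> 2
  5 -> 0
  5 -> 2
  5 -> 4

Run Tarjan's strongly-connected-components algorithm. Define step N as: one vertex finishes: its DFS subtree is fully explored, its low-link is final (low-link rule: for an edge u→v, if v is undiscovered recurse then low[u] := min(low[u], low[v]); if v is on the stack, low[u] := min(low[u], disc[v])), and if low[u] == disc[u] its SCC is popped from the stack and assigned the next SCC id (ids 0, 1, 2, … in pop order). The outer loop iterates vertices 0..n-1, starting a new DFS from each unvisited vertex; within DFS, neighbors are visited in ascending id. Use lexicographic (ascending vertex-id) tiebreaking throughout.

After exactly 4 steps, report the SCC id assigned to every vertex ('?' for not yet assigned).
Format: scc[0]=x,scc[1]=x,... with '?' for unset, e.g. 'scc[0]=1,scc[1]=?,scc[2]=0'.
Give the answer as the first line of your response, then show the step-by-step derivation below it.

scc[0]=0,scc[1]=1,scc[2]=?,scc[3]=2,scc[4]=?,scc[5]=?

step 1: low=(low[0]=0,low[1]=?,low[2]=?,low[3]=?,low[4]=?,low[5]=?); scc=(scc[0]=0,scc[1]=?,scc[2]=?,scc[3]=?,scc[4]=?,scc[5]=?)
step 2: low=(low[0]=0,low[1]=1,low[2]=?,low[3]=?,low[4]=?,low[5]=?); scc=(scc[0]=0,scc[1]=1,scc[2]=?,scc[3]=?,scc[4]=?,scc[5]=?)
step 3: low=(low[0]=0,low[1]=1,low[2]=2,low[3]=3,low[4]=?,low[5]=?); scc=(scc[0]=0,scc[1]=1,scc[2]=?,scc[3]=2,scc[4]=?,scc[5]=?)
step 4: low=(low[0]=0,low[1]=1,low[2]=2,low[3]=3,low[4]=2,low[5]=2); scc=(scc[0]=0,scc[1]=1,scc[2]=?,scc[3]=2,scc[4]=?,scc[5]=?)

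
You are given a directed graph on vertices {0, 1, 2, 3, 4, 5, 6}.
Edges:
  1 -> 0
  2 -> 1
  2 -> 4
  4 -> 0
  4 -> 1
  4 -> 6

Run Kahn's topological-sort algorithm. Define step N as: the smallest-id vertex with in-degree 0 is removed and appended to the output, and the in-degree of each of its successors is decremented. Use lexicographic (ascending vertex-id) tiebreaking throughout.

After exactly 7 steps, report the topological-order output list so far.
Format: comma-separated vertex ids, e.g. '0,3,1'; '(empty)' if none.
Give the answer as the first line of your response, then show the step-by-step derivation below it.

2,3,4,1,0,5,6

step 1: output 2; order=[2]; indeg=(2,1,0,0,0,0,1)
step 2: output 3; order=[2,3]; indeg=(2,1,0,0,0,0,1)
step 3: output 4; order=[2,3,4]; indeg=(1,0,0,0,0,0,0)
step 4: output 1; order=[2,3,4,1]; indeg=(0,0,0,0,0,0,0)
step 5: output 0; order=[2,3,4,1,0]; indeg=(0,0,0,0,0,0,0)
step 6: output 5; order=[2,3,4,1,0,5]; indeg=(0,0,0,0,0,0,0)
step 7: output 6; order=[2,3,4,1,0,5,6]; indeg=(0,0,0,0,0,0,0)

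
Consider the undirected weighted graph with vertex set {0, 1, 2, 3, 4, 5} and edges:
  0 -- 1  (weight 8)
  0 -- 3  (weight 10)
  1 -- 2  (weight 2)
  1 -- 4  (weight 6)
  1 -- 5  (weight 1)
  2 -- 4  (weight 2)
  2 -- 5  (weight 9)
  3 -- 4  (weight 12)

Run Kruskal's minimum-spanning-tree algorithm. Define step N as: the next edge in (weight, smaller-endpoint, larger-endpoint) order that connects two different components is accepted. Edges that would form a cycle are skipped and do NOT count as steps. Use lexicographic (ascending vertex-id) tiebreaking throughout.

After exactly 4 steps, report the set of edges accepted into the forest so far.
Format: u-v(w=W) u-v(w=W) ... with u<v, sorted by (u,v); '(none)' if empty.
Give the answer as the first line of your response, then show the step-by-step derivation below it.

0-1(w=8) 1-2(w=2) 1-5(w=1) 2-4(w=2)

step 1: add edge 1-5 (w=1); MST = {1-5(w=1)}
step 2: add edge 1-2 (w=2); MST = {1-2(w=2) 1-5(w=1)}
step 3: add edge 2-4 (w=2); MST = {1-2(w=2) 1-5(w=1) 2-4(w=2)}
step 4: add edge 0-1 (w=8); MST = {0-1(w=8) 1-2(w=2) 1-5(w=1) 2-4(w=2)}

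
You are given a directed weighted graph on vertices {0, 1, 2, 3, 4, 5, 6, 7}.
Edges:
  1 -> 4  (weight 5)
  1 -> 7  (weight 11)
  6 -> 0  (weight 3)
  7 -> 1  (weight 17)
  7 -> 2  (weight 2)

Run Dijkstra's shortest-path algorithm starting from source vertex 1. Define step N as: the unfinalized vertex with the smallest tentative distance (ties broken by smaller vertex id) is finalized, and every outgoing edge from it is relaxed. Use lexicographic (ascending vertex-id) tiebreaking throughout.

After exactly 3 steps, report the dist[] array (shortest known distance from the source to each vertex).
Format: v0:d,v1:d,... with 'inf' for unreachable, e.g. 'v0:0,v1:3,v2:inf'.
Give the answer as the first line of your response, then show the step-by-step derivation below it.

v0:inf,v1:0,v2:13,v3:inf,v4:5,v5:inf,v6:inf,v7:11

step 1: dist = v0:inf,v1:0,v2:inf,v3:inf,v4:5,v5:inf,v6:inf,v7:11
step 2: dist = v0:inf,v1:0,v2:inf,v3:inf,v4:5,v5:inf,v6:inf,v7:11
step 3: dist = v0:inf,v1:0,v2:13,v3:inf,v4:5,v5:inf,v6:inf,v7:11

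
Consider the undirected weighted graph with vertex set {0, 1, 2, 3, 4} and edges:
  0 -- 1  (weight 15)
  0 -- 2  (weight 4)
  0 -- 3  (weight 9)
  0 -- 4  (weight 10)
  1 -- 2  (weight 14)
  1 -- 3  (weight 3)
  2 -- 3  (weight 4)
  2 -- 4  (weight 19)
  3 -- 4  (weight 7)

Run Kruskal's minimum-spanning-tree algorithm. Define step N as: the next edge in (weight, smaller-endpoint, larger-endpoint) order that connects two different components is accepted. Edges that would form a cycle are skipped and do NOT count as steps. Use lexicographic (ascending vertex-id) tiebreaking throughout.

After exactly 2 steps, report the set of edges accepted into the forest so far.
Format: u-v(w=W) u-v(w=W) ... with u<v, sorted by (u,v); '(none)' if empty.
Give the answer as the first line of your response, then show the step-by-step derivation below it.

0-2(w=4) 1-3(w=3)

step 1: add edge 1-3 (w=3); MST = {1-3(w=3)}
step 2: add edge 0-2 (w=4); MST = {0-2(w=4) 1-3(w=3)}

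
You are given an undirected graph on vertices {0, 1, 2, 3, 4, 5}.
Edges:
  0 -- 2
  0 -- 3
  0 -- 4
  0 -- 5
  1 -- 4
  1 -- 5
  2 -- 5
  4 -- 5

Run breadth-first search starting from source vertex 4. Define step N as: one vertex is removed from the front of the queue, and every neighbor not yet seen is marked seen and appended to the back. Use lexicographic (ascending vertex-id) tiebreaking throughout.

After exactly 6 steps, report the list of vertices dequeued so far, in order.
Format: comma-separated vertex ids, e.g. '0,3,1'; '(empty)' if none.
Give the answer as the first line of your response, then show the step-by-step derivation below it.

4,0,1,5,2,3

step 1: dequeue 4; queue=[0,1,5]; order=4
step 2: dequeue 0; queue=[1,5,2,3]; order=4,0
step 3: dequeue 1; queue=[5,2,3]; order=4,0,1
step 4: dequeue 5; queue=[2,3]; order=4,0,1,5
step 5: dequeue 2; queue=[3]; order=4,0,1,5,2
step 6: dequeue 3; queue=[(empty)]; order=4,0,1,5,2,3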